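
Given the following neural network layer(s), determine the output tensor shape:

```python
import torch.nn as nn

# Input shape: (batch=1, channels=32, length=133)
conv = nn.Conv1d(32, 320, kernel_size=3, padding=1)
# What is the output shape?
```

Input: (1, 32, 133) -> Output: (1, 320, 133)

Answer: (1, 320, 133)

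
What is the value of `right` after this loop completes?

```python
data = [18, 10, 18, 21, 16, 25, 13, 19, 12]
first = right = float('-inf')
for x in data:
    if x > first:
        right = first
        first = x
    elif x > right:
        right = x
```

Second largest (with repeats) in [18, 10, 18, 21, 16, 25, 13, 19, 12]
`right` takes the values: -inf → 10 → 18 → 21

Answer: 21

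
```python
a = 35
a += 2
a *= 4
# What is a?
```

Trace:
`a = 35` → a = 35
`a += 2` → a = 37
`a *= 4` → a = 148
So a = 148

Answer: 148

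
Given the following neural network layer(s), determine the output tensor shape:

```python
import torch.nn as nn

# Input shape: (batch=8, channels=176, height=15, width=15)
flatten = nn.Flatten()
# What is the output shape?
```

Input: (8, 176, 15, 15) -> Output: (8, 39600)

Answer: (8, 39600)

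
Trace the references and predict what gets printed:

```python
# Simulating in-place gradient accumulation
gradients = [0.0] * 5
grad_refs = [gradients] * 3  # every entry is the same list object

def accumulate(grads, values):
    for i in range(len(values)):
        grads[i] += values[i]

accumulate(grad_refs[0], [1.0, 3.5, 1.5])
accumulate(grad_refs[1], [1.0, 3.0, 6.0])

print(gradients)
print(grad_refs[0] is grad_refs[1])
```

Key concept: gradient accumulation aliasing.
Step by step:
`gradients = [0.0] * 5` → gradients = [0.0, 0.0, 0.0, 0.0, 0.0]
`grad_refs = [gradients] * 3` → grad_refs = [[0.0, 0.0, 0.0, 0.0, 0.0], [0.0, 0.0, 0.0, 0.0, 0.0], [0.0, 0.0, 0.0, 0.0, 0.0]]
`accumulate(grad_refs[0], [1.0, 3.5, 1.5])` → gradients = [1.0, 3.5, 1.5, 0.0, 0.0]; grad_refs = [[1.0, 3.5, 1.5, 0.0, 0.0], [1.0, 3.5, 1.5, 0.0, 0.0], [1.0, 3.5, 1.5, 0.0, 0.0]]
`accumulate(grad_refs[1], [1.0, 3.0, 6.0])` → gradients = [2.0, 6.5, 7.5, 0.0, 0.0]; grad_refs = [[2.0, 6.5, 7.5, 0.0, 0.0], [2.0, 6.5, 7.5, 0.0, 0.0], [2.0, 6.5, 7.5, 0.0, 0.0]]
`print(gradients)` → prints [2.0, 6.5, 7.5, 0.0, 0.0]
`print(grad_refs[0] is grad_refs[1])` → prints True

Answer:
[2.0, 6.5, 7.5, 0.0, 0.0]
True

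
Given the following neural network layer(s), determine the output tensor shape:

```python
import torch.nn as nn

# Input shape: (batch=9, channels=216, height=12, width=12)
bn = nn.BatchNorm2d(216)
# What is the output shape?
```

Input: (9, 216, 12, 12) -> Output: (9, 216, 12, 12)

Answer: (9, 216, 12, 12)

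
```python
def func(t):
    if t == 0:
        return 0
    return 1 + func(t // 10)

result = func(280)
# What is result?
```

Count of digits of 280: 3

Answer: 3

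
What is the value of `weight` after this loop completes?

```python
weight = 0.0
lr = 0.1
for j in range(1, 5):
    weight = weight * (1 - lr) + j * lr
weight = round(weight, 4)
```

Moving average with lr=0.1
`weight` takes the values: 0.0 → 0.1 → 0.29 → 0.561 → 0.9049

Answer: 0.9049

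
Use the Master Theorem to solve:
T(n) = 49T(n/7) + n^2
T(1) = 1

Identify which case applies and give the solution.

a=49, b=7, f(n)=n^2. log_7(49) = 2. Since c=2 = 2, Case 2 applies: T(n) = Θ(n^log_b(a) · log n) = O(n^2 log n).

Answer: O(n^2 log n) - Case 2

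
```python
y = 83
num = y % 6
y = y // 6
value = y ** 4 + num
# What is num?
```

Trace:
`y = 83` → y = 83
`num = y % 6` → num = 5
`y = y // 6` → y = 13
`value = y ** 4 + num` → value = 28566
So num = 5

Answer: 5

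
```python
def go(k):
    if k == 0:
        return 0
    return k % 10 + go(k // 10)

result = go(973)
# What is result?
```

Sum of digits of 973: 3 + 7 + 9 = 19

Answer: 19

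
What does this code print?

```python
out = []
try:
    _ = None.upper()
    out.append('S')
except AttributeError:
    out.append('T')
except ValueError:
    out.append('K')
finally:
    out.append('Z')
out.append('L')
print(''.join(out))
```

Execution trace: 'T' (except AttributeError) → 'Z' (finally) → 'L' (after the try/except). Output: TZL

Answer: TZL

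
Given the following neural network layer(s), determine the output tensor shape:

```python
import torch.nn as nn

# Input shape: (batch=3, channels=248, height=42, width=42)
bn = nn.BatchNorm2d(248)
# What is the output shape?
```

Input: (3, 248, 42, 42) -> Output: (3, 248, 42, 42)

Answer: (3, 248, 42, 42)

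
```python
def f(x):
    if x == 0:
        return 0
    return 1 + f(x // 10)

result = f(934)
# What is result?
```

Count of digits of 934: 3

Answer: 3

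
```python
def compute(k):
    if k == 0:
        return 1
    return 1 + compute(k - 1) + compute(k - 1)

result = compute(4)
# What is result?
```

compute(k) = 1 + 2·compute(k-1), compute(0)=1. Closed form: (1+1)·2^4 - 1 = 31.

Answer: 31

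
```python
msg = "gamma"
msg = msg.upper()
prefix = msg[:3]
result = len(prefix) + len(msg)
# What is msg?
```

Trace:
`msg = "gamma"` → msg = 'gamma'
`msg = msg.upper()` → msg = 'GAMMA'
`prefix = msg[:3]` → prefix = 'GAM'
`result = len(prefix) + len(msg)` → result = 8
So msg = 'GAMMA'

Answer: 'GAMMA'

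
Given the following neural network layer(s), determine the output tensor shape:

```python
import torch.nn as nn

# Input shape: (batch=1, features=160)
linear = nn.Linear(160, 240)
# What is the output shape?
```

Input: (1, 160) -> Output: (1, 240)

Answer: (1, 240)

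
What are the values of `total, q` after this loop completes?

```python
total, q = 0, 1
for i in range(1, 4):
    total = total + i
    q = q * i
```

Sum and factorial of 1 to 3
`total, q` takes the values: (0, 1) → (1, 1) → (3, 1) → (3, 2) → (6, 2) → (6, 6)

Answer: 6, 6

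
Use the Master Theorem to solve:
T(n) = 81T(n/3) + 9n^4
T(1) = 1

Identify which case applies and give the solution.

a=81, b=3, f(n)=9n^4. log_3(81) = 4. Since c=4 = 4, Case 2 applies: T(n) = Θ(n^log_b(a) · log n) = O(n^4 log n).

Answer: O(n^4 log n) - Case 2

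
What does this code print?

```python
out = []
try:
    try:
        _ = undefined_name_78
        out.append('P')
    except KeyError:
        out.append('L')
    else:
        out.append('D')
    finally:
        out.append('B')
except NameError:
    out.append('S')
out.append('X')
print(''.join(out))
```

Execution trace: 'B' (finally) → 'S' (outer except NameError) → 'X' (after the try/except). Output: BSX

Answer: BSX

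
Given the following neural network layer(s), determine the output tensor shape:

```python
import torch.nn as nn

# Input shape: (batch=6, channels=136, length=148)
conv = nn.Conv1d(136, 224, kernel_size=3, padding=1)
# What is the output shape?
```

Input: (6, 136, 148) -> Output: (6, 224, 148)

Answer: (6, 224, 148)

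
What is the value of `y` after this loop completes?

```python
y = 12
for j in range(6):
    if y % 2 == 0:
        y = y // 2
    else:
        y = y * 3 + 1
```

Collatz-style transformation from 12
`y` takes the values: 12 → 6 → 3 → 10 → 5 → 16 → 8

Answer: 8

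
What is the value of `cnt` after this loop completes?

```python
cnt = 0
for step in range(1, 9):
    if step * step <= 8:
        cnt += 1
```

Count numbers where step² ≤ 8
`cnt` takes the values: 0 → 1 → 2

Answer: 2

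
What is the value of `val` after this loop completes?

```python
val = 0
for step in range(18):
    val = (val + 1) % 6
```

Increment mod 6, 18 times = 0
`val` takes the values: 0 → 1 → 2 → 3 → 4 → 5 → 0 → 1 → 2 → 3 → 4 → 5 → 0 → 1 → 2 → 3 → 4 → 5 → 0

Answer: 0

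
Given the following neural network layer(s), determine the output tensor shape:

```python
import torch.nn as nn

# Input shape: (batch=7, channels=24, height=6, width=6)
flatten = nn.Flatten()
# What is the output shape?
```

Input: (7, 24, 6, 6) -> Output: (7, 864)

Answer: (7, 864)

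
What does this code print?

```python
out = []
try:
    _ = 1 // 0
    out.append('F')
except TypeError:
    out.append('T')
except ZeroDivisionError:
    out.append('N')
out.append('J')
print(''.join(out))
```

Execution trace: 'N' (except ZeroDivisionError) → 'J' (after the try/except). Output: NJ

Answer: NJ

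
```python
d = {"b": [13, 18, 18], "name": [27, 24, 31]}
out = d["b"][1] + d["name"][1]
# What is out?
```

Trace:
`d = {"b": [13, 18, 18], "name": [27, 24, 31]}` → d = {'b': [13, 18, 18], 'name': [27, 24, 31]}
`out = d["b"][1] + d["name"][1]` → out = 42
So out = 42

Answer: 42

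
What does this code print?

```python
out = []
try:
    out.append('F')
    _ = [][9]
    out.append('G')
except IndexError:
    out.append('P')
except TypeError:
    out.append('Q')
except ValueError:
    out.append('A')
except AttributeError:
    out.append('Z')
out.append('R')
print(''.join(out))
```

Execution trace: 'F' (try body) → 'P' (except IndexError) → 'R' (after the try/except). Output: FPR

Answer: FPR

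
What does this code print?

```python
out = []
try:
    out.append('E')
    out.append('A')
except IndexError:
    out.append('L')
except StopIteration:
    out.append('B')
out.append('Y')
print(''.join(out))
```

Execution trace: 'E' (try body) → 'A' (try body, no exception) → 'Y' (after the try/except). Output: EAY

Answer: EAY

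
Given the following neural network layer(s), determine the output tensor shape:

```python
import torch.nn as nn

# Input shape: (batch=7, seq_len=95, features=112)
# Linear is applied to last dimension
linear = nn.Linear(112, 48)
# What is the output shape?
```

Input: (7, 95, 112) -> Output: (7, 95, 48)

Answer: (7, 95, 48)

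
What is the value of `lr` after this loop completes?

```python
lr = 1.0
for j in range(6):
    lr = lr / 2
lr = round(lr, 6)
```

Halving LR 6 times: 1 / 2^6
`lr` takes the values: 1.0 → 0.5 → 0.25 → 0.125 → 0.0625 → 0.03125 → 0.015625

Answer: 0.015625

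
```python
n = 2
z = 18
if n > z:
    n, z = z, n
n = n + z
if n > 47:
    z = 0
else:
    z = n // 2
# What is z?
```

Trace:
`n = 2` → n = 2
`z = 18` → z = 18
`if n > z: ...` → n > z is False → no variable changes
`n = n + z` → n = 20
`if n > 47: ...` → n > 47 is False, take else branch → z = 10
So z = 10

Answer: 10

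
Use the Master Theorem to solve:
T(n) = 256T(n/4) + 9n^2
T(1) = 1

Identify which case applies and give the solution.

a=256, b=4, f(n)=9n^2. log_4(256) = 4. Since c=2 < 4, Case 1 applies: T(n) = Θ(n^log_b(a)) = O(n^4).

Answer: O(n^4) - Case 1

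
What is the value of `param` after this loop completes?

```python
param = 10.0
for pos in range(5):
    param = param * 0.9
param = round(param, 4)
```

Exponential decay: 10.0 * 0.9^5
`param` takes the values: 10.0 → 9.0 → 8.1 → 7.29 → 6.561 → 5.9049

Answer: 5.9049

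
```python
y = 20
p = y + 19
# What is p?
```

Trace:
`y = 20` → y = 20
`p = y + 19` → p = 39
So p = 39

Answer: 39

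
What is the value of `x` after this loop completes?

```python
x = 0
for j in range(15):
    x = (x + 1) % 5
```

Increment mod 5, 15 times = 0
`x` takes the values: 0 → 1 → 2 → 3 → 4 → 0 → 1 → 2 → 3 → 4 → 0 → 1 → 2 → 3 → 4 → 0

Answer: 0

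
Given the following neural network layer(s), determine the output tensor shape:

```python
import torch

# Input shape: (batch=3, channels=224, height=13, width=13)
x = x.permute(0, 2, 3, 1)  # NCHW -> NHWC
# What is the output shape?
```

Input: (3, 224, 13, 13) -> Output: (3, 13, 13, 224)

Answer: (3, 13, 13, 224)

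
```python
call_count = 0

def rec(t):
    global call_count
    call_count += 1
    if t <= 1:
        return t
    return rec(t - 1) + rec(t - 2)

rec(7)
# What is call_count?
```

Calls(t) = 1 + Calls(t-1) + Calls(t-2); Calls(0)=Calls(1)=1. For t=7 this gives 41.

Answer: 41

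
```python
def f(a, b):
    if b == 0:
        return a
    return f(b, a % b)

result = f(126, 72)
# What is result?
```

f(126, 72) -> f(72, 54) -> f(54, 18) -> f(18, 0) -> 18

Answer: 18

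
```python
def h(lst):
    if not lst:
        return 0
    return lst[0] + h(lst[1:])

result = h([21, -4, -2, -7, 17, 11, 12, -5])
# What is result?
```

21 + (-4) + (-2) + (-7) + 17 + 11 + 12 + (-5) + 0 = 43

Answer: 43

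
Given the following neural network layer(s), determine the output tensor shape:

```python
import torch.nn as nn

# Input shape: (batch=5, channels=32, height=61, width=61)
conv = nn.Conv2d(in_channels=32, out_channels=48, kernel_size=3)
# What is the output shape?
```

Input: (5, 32, 61, 61) -> Output: (5, 48, 59, 59)

Answer: (5, 48, 59, 59)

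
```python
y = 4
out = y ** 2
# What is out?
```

Trace:
`y = 4` → y = 4
`out = y ** 2` → out = 16
So out = 16

Answer: 16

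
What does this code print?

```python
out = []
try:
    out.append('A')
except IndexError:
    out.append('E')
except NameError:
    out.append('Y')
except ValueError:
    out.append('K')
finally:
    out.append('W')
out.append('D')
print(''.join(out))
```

Execution trace: 'A' (try body, no exception) → 'W' (finally) → 'D' (after the try/except). Output: AWD

Answer: AWD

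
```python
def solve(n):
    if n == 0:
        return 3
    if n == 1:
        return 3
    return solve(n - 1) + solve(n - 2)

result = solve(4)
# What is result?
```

Build up from base cases: solve(0)=3, solve(1)=3, solve(2)=6, solve(3)=9, solve(4)=15

Answer: 15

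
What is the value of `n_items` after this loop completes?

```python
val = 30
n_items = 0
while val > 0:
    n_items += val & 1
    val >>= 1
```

Count set bits in 30 (binary: 0b11110)
`n_items` takes the values: 0 → 1 → 2 → 3 → 4

Answer: 4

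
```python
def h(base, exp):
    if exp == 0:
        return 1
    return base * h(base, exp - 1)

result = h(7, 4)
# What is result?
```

h(7, 4) = 7 * 7 * 7 * 7 = 2401

Answer: 2401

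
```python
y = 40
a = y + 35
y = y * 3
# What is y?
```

Trace:
`y = 40` → y = 40
`a = y + 35` → a = 75
`y = y * 3` → y = 120
So y = 120

Answer: 120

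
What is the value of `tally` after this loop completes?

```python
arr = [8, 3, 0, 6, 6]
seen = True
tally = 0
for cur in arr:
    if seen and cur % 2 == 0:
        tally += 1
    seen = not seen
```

Count even values at even positions
`tally` takes the values: 0 → 1 → 2 → 3

Answer: 3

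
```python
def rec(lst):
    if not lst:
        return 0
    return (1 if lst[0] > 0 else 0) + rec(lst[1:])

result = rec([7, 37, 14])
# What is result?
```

Count of positive elements in [7, 37, 14] = 3

Answer: 3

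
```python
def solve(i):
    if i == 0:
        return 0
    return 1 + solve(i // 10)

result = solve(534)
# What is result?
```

Count of digits of 534: 3

Answer: 3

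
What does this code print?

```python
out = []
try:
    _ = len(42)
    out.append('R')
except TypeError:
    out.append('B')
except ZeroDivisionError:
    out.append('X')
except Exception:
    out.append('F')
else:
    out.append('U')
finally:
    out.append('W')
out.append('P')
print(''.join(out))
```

Execution trace: 'B' (except TypeError) → 'W' (finally) → 'P' (after the try/except). Output: BWP

Answer: BWP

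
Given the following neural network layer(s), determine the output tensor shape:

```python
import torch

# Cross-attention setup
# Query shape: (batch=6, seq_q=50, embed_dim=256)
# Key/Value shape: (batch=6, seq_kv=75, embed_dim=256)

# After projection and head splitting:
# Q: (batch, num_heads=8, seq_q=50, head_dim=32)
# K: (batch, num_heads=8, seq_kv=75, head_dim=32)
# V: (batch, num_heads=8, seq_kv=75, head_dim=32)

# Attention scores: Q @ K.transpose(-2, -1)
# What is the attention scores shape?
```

Input: (6, 50, 256) -> Output: (6, 8, 50, 75)

Answer: (6, 8, 50, 75)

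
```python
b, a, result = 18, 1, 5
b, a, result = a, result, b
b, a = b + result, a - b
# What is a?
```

Trace:
`b, a, result = 18, 1, 5` → b = 18; a = 1; result = 5
`b, a, result = a, result, b` → b = 1; a = 5; result = 18
`b, a = b + result, a - b` → b = 19; a = 4
So a = 4

Answer: 4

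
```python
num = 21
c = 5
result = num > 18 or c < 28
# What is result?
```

Trace:
`num = 21` → num = 21
`c = 5` → c = 5
`result = num > 18 or c < 28` → result = True
So result = True

Answer: True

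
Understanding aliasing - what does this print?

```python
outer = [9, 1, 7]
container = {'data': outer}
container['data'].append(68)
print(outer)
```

Key concept: dict holds reference to list.
Step by step:
`outer = [9, 1, 7]` → outer = [9, 1, 7]
`container = {'data': outer}` → container = {'data': [9, 1, 7]}
`container['data'].append(68)` → outer = [9, 1, 7, 68]; container = {'data': [9, 1, 7, 68]}
`print(outer)` → prints [9, 1, 7, 68]

Answer: [9, 1, 7, 68]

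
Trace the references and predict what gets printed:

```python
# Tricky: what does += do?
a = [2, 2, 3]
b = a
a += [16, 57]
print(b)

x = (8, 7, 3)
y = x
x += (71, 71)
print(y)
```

Key concept: += behavior differs for mutable vs immutable.
Step by step:
`a = [2, 2, 3]` → a = [2, 2, 3]
`b = a` → b = [2, 2, 3] (same object as a)
`a += [16, 57]` → a = [2, 2, 3, 16, 57] (same object as b); b = [2, 2, 3, 16, 57] (same object as a)
`print(b)` → prints [2, 2, 3, 16, 57]
`x = (8, 7, 3)` → x = (8, 7, 3)
`y = x` → y = (8, 7, 3)
`x += (71, 71)` → x = (8, 7, 3, 71, 71)
`print(y)` → prints (8, 7, 3)

Answer:
[2, 2, 3, 16, 57]
(8, 7, 3)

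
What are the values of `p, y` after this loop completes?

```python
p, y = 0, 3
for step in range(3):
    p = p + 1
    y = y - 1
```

p goes 0→3, y goes 3→0
`p, y` takes the values: (0, 3) → (1, 3) → (1, 2) → (2, 2) → (2, 1) → (3, 1) → (3, 0)

Answer: 3, 0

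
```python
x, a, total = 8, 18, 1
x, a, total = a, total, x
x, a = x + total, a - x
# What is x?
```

Trace:
`x, a, total = 8, 18, 1` → x = 8; a = 18; total = 1
`x, a, total = a, total, x` → x = 18; a = 1; total = 8
`x, a = x + total, a - x` → x = 26; a = -17
So x = 26

Answer: 26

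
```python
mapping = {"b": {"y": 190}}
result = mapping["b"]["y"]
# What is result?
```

Trace:
`mapping = {"b": {"y": 190}}` → mapping = {'b': {'y': 190}}
`result = mapping["b"]["y"]` → result = 190
So result = 190

Answer: 190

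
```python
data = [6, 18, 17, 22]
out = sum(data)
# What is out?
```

Trace:
`data = [6, 18, 17, 22]` → data = [6, 18, 17, 22]
`out = sum(data)` → out = 63
So out = 63

Answer: 63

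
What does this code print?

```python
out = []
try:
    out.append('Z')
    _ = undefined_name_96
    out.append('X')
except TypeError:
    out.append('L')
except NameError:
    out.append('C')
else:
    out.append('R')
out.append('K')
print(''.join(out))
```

Execution trace: 'Z' (try body) → 'C' (except NameError) → 'K' (after the try/except). Output: ZCK

Answer: ZCK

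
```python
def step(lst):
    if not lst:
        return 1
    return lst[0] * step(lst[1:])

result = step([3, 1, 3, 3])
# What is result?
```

Product over [3, 1, 3, 3] = 3 * 1 * 3 * 3 = 27

Answer: 27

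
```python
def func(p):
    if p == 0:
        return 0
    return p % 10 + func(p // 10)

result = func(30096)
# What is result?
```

Sum of digits of 30096: 6 + 9 + 0 + 0 + 3 = 18

Answer: 18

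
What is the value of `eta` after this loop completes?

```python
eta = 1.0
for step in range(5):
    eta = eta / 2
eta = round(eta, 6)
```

Halving LR 5 times: 1 / 2^5
`eta` takes the values: 1.0 → 0.5 → 0.25 → 0.125 → 0.0625 → 0.03125

Answer: 0.03125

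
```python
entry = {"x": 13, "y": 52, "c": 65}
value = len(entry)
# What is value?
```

Trace:
`entry = {"x": 13, "y": 52, "c": 65}` → entry = {'x': 13, 'y': 52, 'c': 65}
`value = len(entry)` → value = 3
So value = 3

Answer: 3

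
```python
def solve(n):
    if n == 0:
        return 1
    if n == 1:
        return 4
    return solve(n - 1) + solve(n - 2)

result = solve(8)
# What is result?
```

Build up from base cases: solve(0)=1, solve(1)=4, solve(2)=5, solve(3)=9, solve(4)=14, solve(5)=23, solve(6)=37, ..., solve(8)=97

Answer: 97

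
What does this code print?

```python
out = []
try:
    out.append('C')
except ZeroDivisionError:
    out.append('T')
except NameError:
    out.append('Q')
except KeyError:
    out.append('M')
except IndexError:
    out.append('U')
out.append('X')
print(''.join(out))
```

Execution trace: 'C' (try body, no exception) → 'X' (after the try/except). Output: CX

Answer: CX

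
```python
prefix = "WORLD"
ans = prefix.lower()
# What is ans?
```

Trace:
`prefix = "WORLD"` → prefix = 'WORLD'
`ans = prefix.lower()` → ans = 'world'
So ans = 'world'

Answer: 'world'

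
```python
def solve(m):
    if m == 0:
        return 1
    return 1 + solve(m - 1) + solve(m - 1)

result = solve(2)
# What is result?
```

solve(m) = 1 + 2·solve(m-1), solve(0)=1. Closed form: (1+1)·2^2 - 1 = 7.

Answer: 7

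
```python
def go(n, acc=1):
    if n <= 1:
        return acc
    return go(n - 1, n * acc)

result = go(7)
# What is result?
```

Accumulator trace (n, acc): (7, 1) -> (6, 7) -> (5, 42) -> (4, 210) -> (3, 840) -> (2, 2520) -> (1, 5040) -> return 5040

Answer: 5040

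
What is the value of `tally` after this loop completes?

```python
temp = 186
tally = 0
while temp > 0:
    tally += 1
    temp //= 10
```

Count digits by repeated division by 10
`tally` takes the values: 0 → 1 → 2 → 3

Answer: 3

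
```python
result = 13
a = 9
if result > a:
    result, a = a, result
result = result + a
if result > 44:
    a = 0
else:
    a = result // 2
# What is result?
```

Trace:
`result = 13` → result = 13
`a = 9` → a = 9
`if result > a: ...` → result > a is True → result = 9; a = 13
`result = result + a` → result = 22
`if result > 44: ...` → result > 44 is False, take else branch → a = 11
So result = 22

Answer: 22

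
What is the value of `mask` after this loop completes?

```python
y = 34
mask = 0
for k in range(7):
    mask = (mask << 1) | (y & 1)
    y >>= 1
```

Reverse lowest 7 bits of 34
`mask` takes the values: 0 → 1 → 2 → 4 → 8 → 17 → 34

Answer: 34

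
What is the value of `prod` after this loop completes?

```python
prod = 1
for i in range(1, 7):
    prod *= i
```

6! = 720
`prod` takes the values: 1 → 2 → 6 → 24 → 120 → 720

Answer: 720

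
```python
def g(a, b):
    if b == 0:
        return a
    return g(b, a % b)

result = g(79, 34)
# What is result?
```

g(79, 34) -> g(34, 11) -> g(11, 1) -> g(1, 0) -> 1

Answer: 1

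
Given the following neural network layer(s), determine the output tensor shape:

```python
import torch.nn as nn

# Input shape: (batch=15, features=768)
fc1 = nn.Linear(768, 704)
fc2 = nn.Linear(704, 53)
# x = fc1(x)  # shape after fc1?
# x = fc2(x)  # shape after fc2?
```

Input: (15, 768) -> after fc1: (15, 704) -> Output: (15, 53)

Answer: (15, 53)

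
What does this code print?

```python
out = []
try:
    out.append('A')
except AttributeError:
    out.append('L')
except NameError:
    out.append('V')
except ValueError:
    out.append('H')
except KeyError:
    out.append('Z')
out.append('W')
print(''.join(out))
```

Execution trace: 'A' (try body, no exception) → 'W' (after the try/except). Output: AW

Answer: AW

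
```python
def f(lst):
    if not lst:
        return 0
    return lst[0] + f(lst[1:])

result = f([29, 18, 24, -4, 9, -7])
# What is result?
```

29 + 18 + 24 + (-4) + 9 + (-7) + 0 = 69

Answer: 69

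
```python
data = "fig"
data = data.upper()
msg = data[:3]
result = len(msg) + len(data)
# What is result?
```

Trace:
`data = "fig"` → data = 'fig'
`data = data.upper()` → data = 'FIG'
`msg = data[:3]` → msg = 'FIG'
`result = len(msg) + len(data)` → result = 6
So result = 6

Answer: 6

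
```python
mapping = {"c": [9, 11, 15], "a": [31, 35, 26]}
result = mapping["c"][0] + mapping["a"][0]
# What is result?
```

Trace:
`mapping = {"c": [9, 11, 15], "a": [31, 35, 26]}` → mapping = {'c': [9, 11, 15], 'a': [31, 35, 26]}
`result = mapping["c"][0] + mapping["a"][0]` → result = 40
So result = 40

Answer: 40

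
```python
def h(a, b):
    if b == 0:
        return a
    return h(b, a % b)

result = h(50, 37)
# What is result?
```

h(50, 37) -> h(37, 13) -> h(13, 11) -> h(11, 2) -> h(2, 1) -> h(1, 0) -> 1

Answer: 1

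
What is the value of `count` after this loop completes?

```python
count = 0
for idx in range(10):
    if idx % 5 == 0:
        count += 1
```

Count numbers divisible by 5 in range(10)
`count` takes the values: 0 → 1 → 2

Answer: 2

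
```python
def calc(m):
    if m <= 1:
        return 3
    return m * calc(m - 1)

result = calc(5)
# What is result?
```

calc(5) = 5 * 4 * 3 * 2 * 3 = 360

Answer: 360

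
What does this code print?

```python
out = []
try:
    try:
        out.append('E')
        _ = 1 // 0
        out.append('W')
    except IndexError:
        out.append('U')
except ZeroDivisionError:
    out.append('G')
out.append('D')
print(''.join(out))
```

Execution trace: 'E' (inner try body) → 'G' (outer except ZeroDivisionError) → 'D' (after the try/except). Output: EGD

Answer: EGD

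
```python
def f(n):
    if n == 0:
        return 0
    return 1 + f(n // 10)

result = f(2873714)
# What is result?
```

Count of digits of 2873714: 7

Answer: 7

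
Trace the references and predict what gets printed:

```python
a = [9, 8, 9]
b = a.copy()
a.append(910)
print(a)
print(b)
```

Key concept: list.copy() creates independent copy.
Step by step:
`a = [9, 8, 9]` → a = [9, 8, 9]
`b = a.copy()` → b = [9, 8, 9]
`a.append(910)` → a = [9, 8, 9, 910]
`print(a)` → prints [9, 8, 9, 910]
`print(b)` → prints [9, 8, 9]

Answer:
[9, 8, 9, 910]
[9, 8, 9]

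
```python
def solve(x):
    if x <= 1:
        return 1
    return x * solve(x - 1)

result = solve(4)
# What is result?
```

solve(4) = 4 * 3 * 2 * 1 = 24

Answer: 24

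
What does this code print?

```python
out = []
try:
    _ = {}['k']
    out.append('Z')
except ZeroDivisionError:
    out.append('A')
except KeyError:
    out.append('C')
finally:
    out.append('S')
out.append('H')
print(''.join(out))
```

Execution trace: 'C' (except KeyError) → 'S' (finally) → 'H' (after the try/except). Output: CSH

Answer: CSH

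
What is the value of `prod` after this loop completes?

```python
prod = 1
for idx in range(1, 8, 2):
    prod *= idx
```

Product of 1, 3, 5, ... up to 7
`prod` takes the values: 1 → 3 → 15 → 105

Answer: 105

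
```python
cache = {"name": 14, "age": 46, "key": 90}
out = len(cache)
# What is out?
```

Trace:
`cache = {"name": 14, "age": 46, "key": 90}` → cache = {'name': 14, 'age': 46, 'key': 90}
`out = len(cache)` → out = 3
So out = 3

Answer: 3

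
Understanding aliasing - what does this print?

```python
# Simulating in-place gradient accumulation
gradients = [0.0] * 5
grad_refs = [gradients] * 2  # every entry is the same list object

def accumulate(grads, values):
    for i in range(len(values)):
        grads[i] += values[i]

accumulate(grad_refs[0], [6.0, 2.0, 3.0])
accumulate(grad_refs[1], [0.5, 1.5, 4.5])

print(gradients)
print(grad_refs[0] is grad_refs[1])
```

Key concept: gradient accumulation aliasing.
Step by step:
`gradients = [0.0] * 5` → gradients = [0.0, 0.0, 0.0, 0.0, 0.0]
`grad_refs = [gradients] * 2` → grad_refs = [[0.0, 0.0, 0.0, 0.0, 0.0], [0.0, 0.0, 0.0, 0.0, 0.0]]
`accumulate(grad_refs[0], [6.0, 2.0, 3.0])` → gradients = [6.0, 2.0, 3.0, 0.0, 0.0]; grad_refs = [[6.0, 2.0, 3.0, 0.0, 0.0], [6.0, 2.0, 3.0, 0.0, 0.0]]
`accumulate(grad_refs[1], [0.5, 1.5, 4.5])` → gradients = [6.5, 3.5, 7.5, 0.0, 0.0]; grad_refs = [[6.5, 3.5, 7.5, 0.0, 0.0], [6.5, 3.5, 7.5, 0.0, 0.0]]
`print(gradients)` → prints [6.5, 3.5, 7.5, 0.0, 0.0]
`print(grad_refs[0] is grad_refs[1])` → prints True

Answer:
[6.5, 3.5, 7.5, 0.0, 0.0]
True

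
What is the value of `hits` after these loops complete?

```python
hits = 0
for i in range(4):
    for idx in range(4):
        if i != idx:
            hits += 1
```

4² - 4 (exclude diagonal)
`hits` takes the values: 0 → 1 → 2 → 3 → 4 → 5 → 6 → 7 → 8 → 9 → 10 → 11 → 12

Answer: 12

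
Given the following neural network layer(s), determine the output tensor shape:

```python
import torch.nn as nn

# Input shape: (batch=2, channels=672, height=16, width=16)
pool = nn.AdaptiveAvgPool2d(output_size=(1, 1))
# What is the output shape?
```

Input: (2, 672, 16, 16) -> Output: (2, 672, 1, 1)

Answer: (2, 672, 1, 1)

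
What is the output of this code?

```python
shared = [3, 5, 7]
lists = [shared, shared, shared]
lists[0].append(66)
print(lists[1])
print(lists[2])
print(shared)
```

Key concept: list of same reference.
Step by step:
`shared = [3, 5, 7]` → shared = [3, 5, 7]
`lists = [shared, shared, shared]` → lists = [[3, 5, 7], [3, 5, 7], [3, 5, 7]]
`lists[0].append(66)` → shared = [3, 5, 7, 66]; lists = [[3, 5, 7, 66], [3, 5, 7, 66], [3, 5, 7, 66]]
`print(lists[1])` → prints [3, 5, 7, 66]
`print(lists[2])` → prints [3, 5, 7, 66]
`print(shared)` → prints [3, 5, 7, 66]

Answer:
[3, 5, 7, 66]
[3, 5, 7, 66]
[3, 5, 7, 66]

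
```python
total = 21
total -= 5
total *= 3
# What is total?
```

Trace:
`total = 21` → total = 21
`total -= 5` → total = 16
`total *= 3` → total = 48
So total = 48

Answer: 48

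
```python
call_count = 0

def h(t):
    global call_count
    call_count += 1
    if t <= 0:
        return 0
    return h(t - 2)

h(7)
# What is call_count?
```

Linear recursion stepping by 2: 5 calls from t=7 down to ≤0.

Answer: 5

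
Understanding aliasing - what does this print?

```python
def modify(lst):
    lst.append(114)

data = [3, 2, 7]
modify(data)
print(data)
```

Key concept: function modifies passed list.
Step by step:
`data = [3, 2, 7]` → data = [3, 2, 7]
`modify(data)` → data = [3, 2, 7, 114]
`print(data)` → prints [3, 2, 7, 114]

Answer: [3, 2, 7, 114]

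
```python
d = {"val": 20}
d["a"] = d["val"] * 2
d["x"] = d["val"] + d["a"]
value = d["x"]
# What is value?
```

Trace:
`d = {"val": 20}` → d = {'val': 20}
`d["a"] = d["val"] * 2` → d = {'val': 20, 'a': 40}
`d["x"] = d["val"] + d["a"]` → d = {'val': 20, 'a': 40, 'x': 60}
`value = d["x"]` → value = 60
So value = 60

Answer: 60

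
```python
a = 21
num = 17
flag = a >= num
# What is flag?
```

Trace:
`a = 21` → a = 21
`num = 17` → num = 17
`flag = a >= num` → flag = True
So flag = True

Answer: True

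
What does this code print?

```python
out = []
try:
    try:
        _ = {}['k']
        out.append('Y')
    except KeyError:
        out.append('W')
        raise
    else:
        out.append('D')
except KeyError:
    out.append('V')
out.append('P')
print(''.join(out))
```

Execution trace: 'W' (except KeyError) → 'V' (outer except KeyError) → 'P' (after the try/except). Output: WVP

Answer: WVP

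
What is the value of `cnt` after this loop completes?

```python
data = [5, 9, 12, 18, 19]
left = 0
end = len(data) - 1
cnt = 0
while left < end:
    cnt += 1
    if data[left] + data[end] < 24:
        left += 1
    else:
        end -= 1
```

Steps to find pair summing to 24
`cnt` takes the values: 0 → 1 → 2 → 3 → 4

Answer: 4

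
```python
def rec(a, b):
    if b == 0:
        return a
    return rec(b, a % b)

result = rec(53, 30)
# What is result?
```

rec(53, 30) -> rec(30, 23) -> rec(23, 7) -> rec(7, 2) -> rec(2, 1) -> rec(1, 0) -> 1

Answer: 1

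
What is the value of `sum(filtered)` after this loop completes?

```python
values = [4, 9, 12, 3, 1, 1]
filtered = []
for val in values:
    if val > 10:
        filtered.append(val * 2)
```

Sum of doubled values > 10
`filtered` takes the values: [] → [24]
So `sum(filtered)` = 24

Answer: 24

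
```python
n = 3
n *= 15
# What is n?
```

Trace:
`n = 3` → n = 3
`n *= 15` → n = 45
So n = 45

Answer: 45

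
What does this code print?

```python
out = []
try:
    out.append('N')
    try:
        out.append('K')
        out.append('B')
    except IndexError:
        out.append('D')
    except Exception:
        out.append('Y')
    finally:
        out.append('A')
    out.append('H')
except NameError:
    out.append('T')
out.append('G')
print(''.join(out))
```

Execution trace: 'N' (try body) → 'K' (inner try body) → 'B' (inner try body, no exception) → 'A' (inner finally) → 'H' (try body, no exception) → 'G' (after the try/except). Output: NKBAHG

Answer: NKBAHG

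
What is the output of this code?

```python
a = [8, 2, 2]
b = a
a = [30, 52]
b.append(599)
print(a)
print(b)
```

Key concept: rebinding vs mutation: a is rebound to a new list, b still points at the original.
Step by step:
`a = [8, 2, 2]` → a = [8, 2, 2]
`b = a` → b = [8, 2, 2] (same object as a)
`a = [30, 52]` → a = [30, 52]
`b.append(599)` → b = [8, 2, 2, 599]
`print(a)` → prints [30, 52]
`print(b)` → prints [8, 2, 2, 599]

Answer:
[30, 52]
[8, 2, 2, 599]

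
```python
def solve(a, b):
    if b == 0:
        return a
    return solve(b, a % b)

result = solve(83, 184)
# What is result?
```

solve(83, 184) -> solve(184, 83) -> solve(83, 18) -> solve(18, 11) -> solve(11, 7) -> solve(7, 4) -> solve(4, 3) -> solve(3, 1) -> solve(1, 0) -> 1

Answer: 1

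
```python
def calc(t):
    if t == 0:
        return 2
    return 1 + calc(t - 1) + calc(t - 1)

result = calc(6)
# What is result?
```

calc(t) = 1 + 2·calc(t-1), calc(0)=2. Closed form: (2+1)·2^6 - 1 = 191.

Answer: 191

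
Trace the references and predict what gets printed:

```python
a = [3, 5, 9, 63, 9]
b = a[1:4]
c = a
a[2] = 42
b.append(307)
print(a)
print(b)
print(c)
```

Key concept: slice vs alias.
Step by step:
`a = [3, 5, 9, 63, 9]` → a = [3, 5, 9, 63, 9]
`b = a[1:4]` → b = [5, 9, 63]
`c = a` → c = [3, 5, 9, 63, 9] (same object as a)
`a[2] = 42` → a = [3, 5, 42, 63, 9] (same object as c); c = [3, 5, 42, 63, 9] (same object as a)
`b.append(307)` → b = [5, 9, 63, 307]
`print(a)` → prints [3, 5, 42, 63, 9]
`print(b)` → prints [5, 9, 63, 307]
`print(c)` → prints [3, 5, 42, 63, 9]

Answer:
[3, 5, 42, 63, 9]
[5, 9, 63, 307]
[3, 5, 42, 63, 9]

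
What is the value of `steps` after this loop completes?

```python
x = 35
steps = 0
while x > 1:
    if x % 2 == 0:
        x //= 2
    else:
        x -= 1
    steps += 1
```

Steps to reduce 35 to 1
`steps` takes the values: 0 → 1 → 2 → 3 → 4 → 5 → 6 → 7

Answer: 7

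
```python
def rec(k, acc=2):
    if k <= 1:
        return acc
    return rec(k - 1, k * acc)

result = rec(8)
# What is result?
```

Accumulator trace (n, acc): (8, 2) -> (7, 16) -> (6, 112) -> (5, 672) -> (4, 3360) -> (3, 13440) -> (2, 40320) -> (1, 80640) -> return 80640

Answer: 80640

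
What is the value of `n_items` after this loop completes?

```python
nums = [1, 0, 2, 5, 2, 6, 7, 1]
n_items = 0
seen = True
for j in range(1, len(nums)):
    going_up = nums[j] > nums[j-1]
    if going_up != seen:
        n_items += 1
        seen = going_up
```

Count direction changes in [1, 0, 2, 5, 2, 6, 7, 1]
`n_items` takes the values: 0 → 1 → 2 → 3 → 4 → 5

Answer: 5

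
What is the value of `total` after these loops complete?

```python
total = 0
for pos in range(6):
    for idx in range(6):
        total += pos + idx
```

Sum of all pos+idx for pos,idx in 6x6
`total` takes the values: 0 → 1 → 3 → 6 → 10 → 15 → 16 → 18 → 21 → 25 → 30 → 36 → 38 → 41 → 45 → 50 → 56 → 63 → 66 → 70 → 75 → 81 → 88 → 96 → 100 → 105 → 111 → 118 → 126 → 135 → 140 → 146 → 153 → 161 → 170 → 180

Answer: 180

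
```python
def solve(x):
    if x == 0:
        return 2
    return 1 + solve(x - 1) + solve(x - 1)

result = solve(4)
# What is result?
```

solve(x) = 1 + 2·solve(x-1), solve(0)=2. Closed form: (2+1)·2^4 - 1 = 47.

Answer: 47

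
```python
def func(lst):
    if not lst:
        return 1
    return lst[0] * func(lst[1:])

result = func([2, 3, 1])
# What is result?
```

Product over [2, 3, 1] = 2 * 3 * 1 = 6

Answer: 6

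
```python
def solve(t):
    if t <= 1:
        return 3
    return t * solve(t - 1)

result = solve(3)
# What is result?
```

solve(3) = 3 * 2 * 3 = 18

Answer: 18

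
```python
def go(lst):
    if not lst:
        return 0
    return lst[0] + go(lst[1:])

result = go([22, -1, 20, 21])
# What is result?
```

22 + (-1) + 20 + 21 + 0 = 62

Answer: 62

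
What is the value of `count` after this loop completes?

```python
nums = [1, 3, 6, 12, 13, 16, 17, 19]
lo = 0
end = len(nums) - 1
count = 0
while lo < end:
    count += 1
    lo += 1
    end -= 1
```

Iterations until pointers meet (list length 8)
`count` takes the values: 0 → 1 → 2 → 3 → 4

Answer: 4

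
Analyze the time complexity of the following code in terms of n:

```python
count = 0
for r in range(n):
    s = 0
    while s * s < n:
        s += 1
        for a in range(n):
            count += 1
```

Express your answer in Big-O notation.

Each loop level contributes: n × √n × n. Multiplying the contributions gives O(n^2√n).

Answer: O(n^2√n)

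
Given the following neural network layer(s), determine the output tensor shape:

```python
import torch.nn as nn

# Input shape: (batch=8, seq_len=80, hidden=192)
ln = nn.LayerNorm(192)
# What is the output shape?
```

Input: (8, 80, 192) -> Output: (8, 80, 192)

Answer: (8, 80, 192)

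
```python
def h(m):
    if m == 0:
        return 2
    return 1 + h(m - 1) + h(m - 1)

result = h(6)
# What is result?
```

h(m) = 1 + 2·h(m-1), h(0)=2. Closed form: (2+1)·2^6 - 1 = 191.

Answer: 191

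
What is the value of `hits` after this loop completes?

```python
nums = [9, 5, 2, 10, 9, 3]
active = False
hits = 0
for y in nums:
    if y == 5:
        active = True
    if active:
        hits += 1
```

Count elements after first 5 in [9, 5, 2, 10, 9, 3]
`hits` takes the values: 0 → 1 → 2 → 3 → 4 → 5

Answer: 5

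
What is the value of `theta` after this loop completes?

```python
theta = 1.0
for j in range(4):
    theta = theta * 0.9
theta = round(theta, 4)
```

Exponential decay: 1.0 * 0.9^4
`theta` takes the values: 1.0 → 0.9 → 0.81 → 0.729 → 0.6561

Answer: 0.6561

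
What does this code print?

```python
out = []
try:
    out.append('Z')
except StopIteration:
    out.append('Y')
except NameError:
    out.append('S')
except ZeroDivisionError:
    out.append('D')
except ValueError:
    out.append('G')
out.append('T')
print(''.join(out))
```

Execution trace: 'Z' (try body, no exception) → 'T' (after the try/except). Output: ZT

Answer: ZT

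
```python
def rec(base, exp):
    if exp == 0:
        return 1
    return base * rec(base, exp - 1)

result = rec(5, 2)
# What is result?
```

rec(5, 2) = 5 * 5 = 25

Answer: 25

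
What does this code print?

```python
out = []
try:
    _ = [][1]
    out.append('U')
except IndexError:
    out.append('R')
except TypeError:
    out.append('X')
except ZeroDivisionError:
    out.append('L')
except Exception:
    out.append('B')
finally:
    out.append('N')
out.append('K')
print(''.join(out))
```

Execution trace: 'R' (except IndexError) → 'N' (finally) → 'K' (after the try/except). Output: RNK

Answer: RNK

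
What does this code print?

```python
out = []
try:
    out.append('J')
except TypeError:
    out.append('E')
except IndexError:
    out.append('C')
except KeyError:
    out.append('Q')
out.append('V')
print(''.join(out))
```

Execution trace: 'J' (try body, no exception) → 'V' (after the try/except). Output: JV

Answer: JV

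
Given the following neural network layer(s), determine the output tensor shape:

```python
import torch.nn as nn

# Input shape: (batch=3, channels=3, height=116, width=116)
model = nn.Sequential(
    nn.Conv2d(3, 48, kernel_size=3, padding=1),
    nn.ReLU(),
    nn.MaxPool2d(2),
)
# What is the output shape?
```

Input: (3, 3, 116, 116) -> after Conv2d: (3, 48, 116, 116) -> after ReLU: (3, 48, 116, 116) -> Output: (3, 48, 58, 58)

Answer: (3, 48, 58, 58)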